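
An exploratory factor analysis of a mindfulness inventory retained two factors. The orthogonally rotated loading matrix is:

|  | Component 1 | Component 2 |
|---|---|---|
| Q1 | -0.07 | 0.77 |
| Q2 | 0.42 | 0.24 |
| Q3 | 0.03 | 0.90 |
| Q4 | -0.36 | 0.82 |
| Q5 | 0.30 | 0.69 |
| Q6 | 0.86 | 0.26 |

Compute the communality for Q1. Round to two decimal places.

0.60

h² = (-0.07)² + 0.77² = 0.0049 + 0.5929 = 0.5978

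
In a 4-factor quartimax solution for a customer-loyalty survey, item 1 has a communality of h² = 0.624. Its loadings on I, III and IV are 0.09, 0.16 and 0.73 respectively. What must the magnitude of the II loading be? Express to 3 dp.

0.240

Under orthogonal rotation h² = Σλ², so λ_II² = h² − (0.5666) = 0.624 − 0.5666 = 0.0574.
|λ| = √0.0574 = 0.2396.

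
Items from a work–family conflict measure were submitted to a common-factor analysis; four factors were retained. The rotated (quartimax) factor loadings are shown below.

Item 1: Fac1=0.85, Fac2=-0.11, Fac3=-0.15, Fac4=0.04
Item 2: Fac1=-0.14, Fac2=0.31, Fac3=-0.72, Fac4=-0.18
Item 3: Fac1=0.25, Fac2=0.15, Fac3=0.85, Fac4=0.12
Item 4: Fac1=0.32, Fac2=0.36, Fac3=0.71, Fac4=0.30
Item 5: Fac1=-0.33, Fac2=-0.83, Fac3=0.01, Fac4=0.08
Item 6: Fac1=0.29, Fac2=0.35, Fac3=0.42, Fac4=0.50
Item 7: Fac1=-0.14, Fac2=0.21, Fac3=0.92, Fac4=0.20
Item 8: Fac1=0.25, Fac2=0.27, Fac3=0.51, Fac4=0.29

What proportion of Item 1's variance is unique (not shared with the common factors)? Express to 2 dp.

0.24

h² = 0.85² + (-0.11)² + (-0.15)² + 0.04² = 0.7225 + 0.0121 + 0.0225 + 0.0016 = 0.7587
Uniqueness u² = 1 − h² = 1 − 0.7587 = 0.2413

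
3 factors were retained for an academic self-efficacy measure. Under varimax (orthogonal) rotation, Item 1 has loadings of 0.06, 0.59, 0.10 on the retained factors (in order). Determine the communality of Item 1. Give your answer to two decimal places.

h² = 0.06² + 0.59² + 0.10² = 0.0036 + 0.3481 + 0.0100 = 0.3617

0.36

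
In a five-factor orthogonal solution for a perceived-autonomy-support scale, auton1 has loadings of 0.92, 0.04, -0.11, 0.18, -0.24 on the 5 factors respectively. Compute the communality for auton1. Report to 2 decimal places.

h² = 0.92² + 0.04² + (-0.11)² + 0.18² + (-0.24)² = 0.8464 + 0.0016 + 0.0121 + 0.0324 + 0.0576 = 0.9501

0.95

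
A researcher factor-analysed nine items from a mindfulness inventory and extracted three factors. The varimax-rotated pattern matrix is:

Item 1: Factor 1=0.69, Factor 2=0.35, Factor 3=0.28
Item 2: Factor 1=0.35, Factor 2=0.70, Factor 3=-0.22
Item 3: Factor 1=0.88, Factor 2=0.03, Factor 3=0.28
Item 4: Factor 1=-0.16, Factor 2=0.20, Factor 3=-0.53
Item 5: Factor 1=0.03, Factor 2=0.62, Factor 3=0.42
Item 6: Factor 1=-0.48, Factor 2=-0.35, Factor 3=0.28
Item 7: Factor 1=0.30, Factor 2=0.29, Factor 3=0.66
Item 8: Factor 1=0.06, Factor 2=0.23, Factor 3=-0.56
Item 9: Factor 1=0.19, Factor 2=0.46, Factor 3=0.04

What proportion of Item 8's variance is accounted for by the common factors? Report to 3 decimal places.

h² = 0.06² + 0.23² + (-0.56)² = 0.0036 + 0.0529 + 0.3136 = 0.3701

0.370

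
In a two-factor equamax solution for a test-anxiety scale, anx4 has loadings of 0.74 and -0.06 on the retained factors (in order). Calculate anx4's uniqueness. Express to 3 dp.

0.449

h² = 0.74² + (-0.06)² = 0.5476 + 0.0036 = 0.5512
Uniqueness u² = 1 − h² = 1 − 0.5512 = 0.4488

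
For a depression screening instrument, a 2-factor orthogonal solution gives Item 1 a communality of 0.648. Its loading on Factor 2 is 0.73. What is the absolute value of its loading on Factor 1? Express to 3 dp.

0.339

Under orthogonal rotation h² = Σλ², so λ_Factor 1² = h² − (0.5329) = 0.648 − 0.5329 = 0.1151.
|λ| = √0.1151 = 0.3393.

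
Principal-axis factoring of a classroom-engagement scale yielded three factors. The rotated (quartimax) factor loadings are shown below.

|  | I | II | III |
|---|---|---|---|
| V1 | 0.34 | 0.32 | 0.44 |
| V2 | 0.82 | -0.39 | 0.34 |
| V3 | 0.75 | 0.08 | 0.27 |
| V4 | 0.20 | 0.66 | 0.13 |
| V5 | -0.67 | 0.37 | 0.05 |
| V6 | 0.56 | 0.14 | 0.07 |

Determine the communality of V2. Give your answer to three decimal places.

0.940

h² = 0.82² + (-0.39)² + 0.34² = 0.6724 + 0.1521 + 0.1156 = 0.9401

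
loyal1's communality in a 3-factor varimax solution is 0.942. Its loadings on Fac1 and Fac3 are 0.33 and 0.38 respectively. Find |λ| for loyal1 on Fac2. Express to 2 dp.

Under orthogonal rotation h² = Σλ², so λ_Fac2² = h² − (0.2533) = 0.942 − 0.2533 = 0.6887.
|λ| = √0.6887 = 0.8299.

0.83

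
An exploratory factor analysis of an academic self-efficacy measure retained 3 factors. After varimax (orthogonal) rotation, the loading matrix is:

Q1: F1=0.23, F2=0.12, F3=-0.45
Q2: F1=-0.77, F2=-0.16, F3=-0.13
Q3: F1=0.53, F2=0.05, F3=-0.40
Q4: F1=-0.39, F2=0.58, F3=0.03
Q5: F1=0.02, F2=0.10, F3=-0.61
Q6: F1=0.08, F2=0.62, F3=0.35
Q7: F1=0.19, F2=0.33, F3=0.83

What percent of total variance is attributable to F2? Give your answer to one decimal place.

SS loadings for F2 = 0.12² + (-0.16)² + 0.05² + 0.58² + 0.10² + 0.62² + 0.33² = 0.8822
With 7 standardized items, total variance = 7. Proportion = 0.8822/7 = 0.1260 → 12.60%.

12.6%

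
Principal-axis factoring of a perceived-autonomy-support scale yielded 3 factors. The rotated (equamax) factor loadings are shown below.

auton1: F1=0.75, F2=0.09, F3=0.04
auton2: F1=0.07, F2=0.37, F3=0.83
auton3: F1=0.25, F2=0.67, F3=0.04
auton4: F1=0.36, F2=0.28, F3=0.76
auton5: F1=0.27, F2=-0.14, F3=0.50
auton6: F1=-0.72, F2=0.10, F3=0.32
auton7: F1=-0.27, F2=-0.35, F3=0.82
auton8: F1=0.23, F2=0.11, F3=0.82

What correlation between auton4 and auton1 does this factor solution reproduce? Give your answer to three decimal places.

r̂ = Σ λ_i·λ_j across factors = (0.36)(0.75) + (0.28)(0.09) + (0.76)(0.04)
  = +0.2700 +0.0252 +0.0304 = 0.3256

0.326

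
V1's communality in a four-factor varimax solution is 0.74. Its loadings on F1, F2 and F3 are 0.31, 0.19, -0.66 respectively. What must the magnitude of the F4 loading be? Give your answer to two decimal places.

Under orthogonal rotation h² = Σλ², so λ_F4² = h² − (0.5678) = 0.74 − 0.5678 = 0.1722.
|λ| = √0.1722 = 0.4150.

0.41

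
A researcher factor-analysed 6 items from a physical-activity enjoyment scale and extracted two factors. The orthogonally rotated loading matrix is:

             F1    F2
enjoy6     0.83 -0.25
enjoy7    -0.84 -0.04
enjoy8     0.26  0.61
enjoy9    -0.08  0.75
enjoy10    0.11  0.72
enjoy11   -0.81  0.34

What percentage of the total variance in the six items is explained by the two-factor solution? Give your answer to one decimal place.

62.8%

Communalities: 0.7514, 0.7072, 0.4397, 0.5689, 0.5305, 0.7717; Σh² = 3.7694.
Total variance with 6 standardized items is 6, so the solution explains 3.7694/6 = 0.6282 = 62.82%.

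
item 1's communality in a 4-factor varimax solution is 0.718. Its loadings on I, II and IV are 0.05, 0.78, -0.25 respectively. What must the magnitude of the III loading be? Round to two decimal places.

Under orthogonal rotation h² = Σλ², so λ_III² = h² − (0.6734) = 0.718 − 0.6734 = 0.0446.
|λ| = √0.0446 = 0.2112.

0.21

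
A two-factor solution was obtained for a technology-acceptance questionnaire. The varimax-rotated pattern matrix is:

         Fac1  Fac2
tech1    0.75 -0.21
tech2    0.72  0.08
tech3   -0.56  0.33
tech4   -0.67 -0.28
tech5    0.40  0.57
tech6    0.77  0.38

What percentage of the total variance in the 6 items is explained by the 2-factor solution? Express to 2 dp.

Communalities: 0.6066, 0.5248, 0.4225, 0.5273, 0.4849, 0.7373; Σh² = 3.3034.
Total variance with 6 standardized items is 6, so the solution explains 3.3034/6 = 0.5506 = 55.06%.

55.06%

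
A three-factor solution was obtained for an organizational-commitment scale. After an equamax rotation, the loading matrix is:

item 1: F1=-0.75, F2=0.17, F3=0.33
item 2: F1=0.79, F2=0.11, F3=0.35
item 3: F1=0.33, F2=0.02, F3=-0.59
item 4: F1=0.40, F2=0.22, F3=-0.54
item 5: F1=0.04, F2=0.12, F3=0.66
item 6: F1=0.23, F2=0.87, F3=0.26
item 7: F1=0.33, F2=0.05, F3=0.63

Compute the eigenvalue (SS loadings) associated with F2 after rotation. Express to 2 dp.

0.86

SS loadings for F2 = 0.17² + 0.11² + 0.02² + 0.22² + 0.12² + 0.87² + 0.05² = 0.0289 + 0.0121 + 0.0004 + 0.0484 + 0.0144 + 0.7569 + 0.0025 = 0.8636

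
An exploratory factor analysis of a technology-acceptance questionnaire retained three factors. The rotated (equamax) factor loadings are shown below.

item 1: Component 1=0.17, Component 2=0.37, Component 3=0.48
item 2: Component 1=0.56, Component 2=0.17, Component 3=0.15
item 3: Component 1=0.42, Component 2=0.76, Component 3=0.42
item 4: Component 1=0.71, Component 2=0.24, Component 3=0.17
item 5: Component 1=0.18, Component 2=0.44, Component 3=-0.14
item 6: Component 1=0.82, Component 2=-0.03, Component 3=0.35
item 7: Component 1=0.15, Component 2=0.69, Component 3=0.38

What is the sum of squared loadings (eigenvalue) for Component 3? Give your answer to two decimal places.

SS loadings for Component 3 = 0.48² + 0.15² + 0.42² + 0.17² + (-0.14)² + 0.35² + 0.38² = 0.2304 + 0.0225 + 0.1764 + 0.0289 + 0.0196 + 0.1225 + 0.1444 = 0.7447

0.74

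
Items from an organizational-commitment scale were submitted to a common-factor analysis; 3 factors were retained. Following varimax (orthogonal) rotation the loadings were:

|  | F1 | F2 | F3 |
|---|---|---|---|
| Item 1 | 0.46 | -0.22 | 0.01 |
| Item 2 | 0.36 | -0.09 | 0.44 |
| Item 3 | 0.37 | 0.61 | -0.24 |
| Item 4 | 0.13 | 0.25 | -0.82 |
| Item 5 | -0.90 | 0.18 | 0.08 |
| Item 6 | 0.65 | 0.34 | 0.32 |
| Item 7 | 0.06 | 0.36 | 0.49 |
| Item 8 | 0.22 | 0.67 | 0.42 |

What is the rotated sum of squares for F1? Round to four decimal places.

SS loadings for F1 = 0.46² + 0.36² + 0.37² + 0.13² + (-0.90)² + 0.65² + 0.06² + 0.22² = 0.2116 + 0.1296 + 0.1369 + 0.0169 + 0.8100 + 0.4225 + 0.0036 + 0.0484 = 1.7795

1.7795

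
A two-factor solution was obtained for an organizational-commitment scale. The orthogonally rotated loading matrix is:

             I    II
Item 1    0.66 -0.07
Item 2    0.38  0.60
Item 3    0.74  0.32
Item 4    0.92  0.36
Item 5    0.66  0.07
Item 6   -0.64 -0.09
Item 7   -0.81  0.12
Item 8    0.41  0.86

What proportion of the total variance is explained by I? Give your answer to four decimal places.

SS loadings for I = 0.66² + 0.38² + 0.74² + 0.92² + 0.66² + (-0.64)² + (-0.81)² + 0.41² = 3.6434
Proportion of variance = 3.6434 / 8 = 0.4554.

0.4554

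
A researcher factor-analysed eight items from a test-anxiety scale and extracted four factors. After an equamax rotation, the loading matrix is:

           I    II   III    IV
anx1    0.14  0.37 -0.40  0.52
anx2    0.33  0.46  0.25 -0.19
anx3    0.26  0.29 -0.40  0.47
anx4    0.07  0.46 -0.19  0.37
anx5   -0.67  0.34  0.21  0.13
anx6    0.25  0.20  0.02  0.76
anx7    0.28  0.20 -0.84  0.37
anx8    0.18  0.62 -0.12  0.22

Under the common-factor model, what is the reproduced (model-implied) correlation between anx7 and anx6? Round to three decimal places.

0.374

r̂ = Σ λ_i·λ_j across factors = (0.28)(0.25) + (0.20)(0.20) + (-0.84)(0.02) + (0.37)(0.76)
  = +0.0700 +0.0400 -0.0168 +0.2812 = 0.3744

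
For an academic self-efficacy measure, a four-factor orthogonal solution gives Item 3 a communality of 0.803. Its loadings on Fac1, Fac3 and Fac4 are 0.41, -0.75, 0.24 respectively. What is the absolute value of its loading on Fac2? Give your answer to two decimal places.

0.12

Under orthogonal rotation h² = Σλ², so λ_Fac2² = h² − (0.7882) = 0.803 − 0.7882 = 0.0148.
|λ| = √0.0148 = 0.1217.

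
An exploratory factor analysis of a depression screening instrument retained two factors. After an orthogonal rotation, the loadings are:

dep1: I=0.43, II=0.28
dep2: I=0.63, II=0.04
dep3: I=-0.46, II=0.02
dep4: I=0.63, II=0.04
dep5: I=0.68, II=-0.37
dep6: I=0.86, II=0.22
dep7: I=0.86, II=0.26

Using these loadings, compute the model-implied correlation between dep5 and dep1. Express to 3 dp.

0.189

r̂ = Σ λ_i·λ_j across factors = (0.68)(0.43) + (-0.37)(0.28)
  = +0.2924 -0.1036 = 0.1888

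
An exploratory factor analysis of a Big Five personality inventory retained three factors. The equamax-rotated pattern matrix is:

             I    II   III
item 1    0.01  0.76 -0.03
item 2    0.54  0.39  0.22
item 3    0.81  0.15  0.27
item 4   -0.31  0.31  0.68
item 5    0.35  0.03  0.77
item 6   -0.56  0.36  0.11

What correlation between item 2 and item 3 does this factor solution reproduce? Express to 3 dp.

r̂ = Σ λ_i·λ_j across factors = (0.54)(0.81) + (0.39)(0.15) + (0.22)(0.27)
  = +0.4374 +0.0585 +0.0594 = 0.5553

0.555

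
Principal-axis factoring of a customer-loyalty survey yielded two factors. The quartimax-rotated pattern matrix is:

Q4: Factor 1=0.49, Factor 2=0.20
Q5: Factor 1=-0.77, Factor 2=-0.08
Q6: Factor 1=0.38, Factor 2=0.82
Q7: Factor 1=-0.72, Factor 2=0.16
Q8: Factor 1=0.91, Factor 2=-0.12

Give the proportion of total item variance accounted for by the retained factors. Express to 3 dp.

0.617

Communalities: 0.2801, 0.5993, 0.8168, 0.5440, 0.8425; Σh² = 3.0827.
Total variance with 5 standardized items is 5, so the solution explains 3.0827/5 = 0.6165.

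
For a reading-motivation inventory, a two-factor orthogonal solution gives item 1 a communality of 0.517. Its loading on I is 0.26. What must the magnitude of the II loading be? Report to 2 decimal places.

Under orthogonal rotation h² = Σλ², so λ_II² = h² − (0.0676) = 0.517 − 0.0676 = 0.4494.
|λ| = √0.4494 = 0.6704.

0.67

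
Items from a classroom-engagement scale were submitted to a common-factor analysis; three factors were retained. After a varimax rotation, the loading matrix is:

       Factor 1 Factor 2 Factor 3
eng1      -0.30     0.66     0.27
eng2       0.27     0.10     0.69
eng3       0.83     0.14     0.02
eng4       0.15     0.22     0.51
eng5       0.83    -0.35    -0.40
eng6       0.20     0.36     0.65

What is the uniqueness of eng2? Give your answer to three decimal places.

0.441

h² = 0.27² + 0.10² + 0.69² = 0.0729 + 0.0100 + 0.4761 = 0.5590
Uniqueness u² = 1 − h² = 1 − 0.5590 = 0.4410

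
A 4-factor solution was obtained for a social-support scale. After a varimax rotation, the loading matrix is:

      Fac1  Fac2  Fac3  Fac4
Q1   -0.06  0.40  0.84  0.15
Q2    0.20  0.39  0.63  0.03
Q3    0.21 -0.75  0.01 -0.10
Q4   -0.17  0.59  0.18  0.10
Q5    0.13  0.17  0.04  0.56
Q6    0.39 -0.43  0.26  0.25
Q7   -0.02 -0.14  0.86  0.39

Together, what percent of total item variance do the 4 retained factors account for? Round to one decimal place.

60.8%

Communalities: 0.8917, 0.5899, 0.6167, 0.4194, 0.3610, 0.4671, 0.9117; Σh² = 4.2575.
Total variance with 7 standardized items is 7, so the solution explains 4.2575/7 = 0.6082 = 60.82%.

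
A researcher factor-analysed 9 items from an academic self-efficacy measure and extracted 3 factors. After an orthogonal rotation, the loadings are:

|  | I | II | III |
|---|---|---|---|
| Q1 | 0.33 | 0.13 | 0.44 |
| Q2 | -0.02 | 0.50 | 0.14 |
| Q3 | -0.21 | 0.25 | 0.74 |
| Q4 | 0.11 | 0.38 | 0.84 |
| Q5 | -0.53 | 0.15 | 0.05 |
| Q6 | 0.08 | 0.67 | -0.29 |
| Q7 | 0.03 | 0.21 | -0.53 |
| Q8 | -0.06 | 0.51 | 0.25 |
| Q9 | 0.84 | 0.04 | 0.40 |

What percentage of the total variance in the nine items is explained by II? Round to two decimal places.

SS loadings for II = 0.13² + 0.50² + 0.25² + 0.38² + 0.15² + 0.67² + 0.21² + 0.51² + 0.04² = 1.2510
With 9 standardized items, total variance = 9. Proportion = 1.2510/9 = 0.1390 → 13.90%.

13.90%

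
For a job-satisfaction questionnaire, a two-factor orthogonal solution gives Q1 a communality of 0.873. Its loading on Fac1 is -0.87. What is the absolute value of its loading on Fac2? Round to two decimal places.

Under orthogonal rotation h² = Σλ², so λ_Fac2² = h² − (0.7569) = 0.873 − 0.7569 = 0.1161.
|λ| = √0.1161 = 0.3407.

0.34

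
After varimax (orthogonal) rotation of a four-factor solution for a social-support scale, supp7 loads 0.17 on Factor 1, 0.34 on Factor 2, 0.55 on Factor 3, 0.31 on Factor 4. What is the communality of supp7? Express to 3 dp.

h² = 0.17² + 0.34² + 0.55² + 0.31² = 0.0289 + 0.1156 + 0.3025 + 0.0961 = 0.5431

0.543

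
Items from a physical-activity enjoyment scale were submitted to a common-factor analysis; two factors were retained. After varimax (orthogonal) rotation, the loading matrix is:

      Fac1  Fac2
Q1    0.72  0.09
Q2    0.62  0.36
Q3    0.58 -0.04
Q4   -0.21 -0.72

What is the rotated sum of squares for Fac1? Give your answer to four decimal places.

1.2833

SS loadings for Fac1 = 0.72² + 0.62² + 0.58² + (-0.21)² = 0.5184 + 0.3844 + 0.3364 + 0.0441 = 1.2833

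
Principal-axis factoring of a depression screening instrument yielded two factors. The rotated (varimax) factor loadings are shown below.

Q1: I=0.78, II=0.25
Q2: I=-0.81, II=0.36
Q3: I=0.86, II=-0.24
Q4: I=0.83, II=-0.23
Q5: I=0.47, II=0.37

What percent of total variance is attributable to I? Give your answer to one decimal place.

SS loadings for I = 0.78² + (-0.81)² + 0.86² + 0.83² + 0.47² = 2.9139
With 5 standardized items, total variance = 5. Proportion = 2.9139/5 = 0.5828 → 58.28%.

58.3%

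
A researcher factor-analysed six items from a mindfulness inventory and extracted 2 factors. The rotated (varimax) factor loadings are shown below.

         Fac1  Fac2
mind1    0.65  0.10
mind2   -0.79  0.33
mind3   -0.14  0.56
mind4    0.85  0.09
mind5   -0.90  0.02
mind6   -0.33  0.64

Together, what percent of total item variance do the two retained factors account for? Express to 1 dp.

59.3%

Communalities: 0.4325, 0.7330, 0.3332, 0.7306, 0.8104, 0.5185; Σh² = 3.5582.
Total variance with 6 standardized items is 6, so the solution explains 3.5582/6 = 0.5930 = 59.30%.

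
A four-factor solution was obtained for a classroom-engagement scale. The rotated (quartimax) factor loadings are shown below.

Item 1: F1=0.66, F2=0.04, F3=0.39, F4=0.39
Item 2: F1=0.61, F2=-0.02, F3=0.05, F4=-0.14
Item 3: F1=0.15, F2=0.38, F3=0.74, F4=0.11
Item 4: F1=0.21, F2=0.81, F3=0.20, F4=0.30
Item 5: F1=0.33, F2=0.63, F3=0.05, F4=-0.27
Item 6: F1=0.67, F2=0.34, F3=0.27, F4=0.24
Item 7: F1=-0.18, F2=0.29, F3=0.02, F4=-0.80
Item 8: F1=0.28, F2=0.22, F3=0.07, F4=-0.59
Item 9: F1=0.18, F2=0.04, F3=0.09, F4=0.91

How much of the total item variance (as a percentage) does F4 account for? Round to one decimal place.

SS loadings for F4 = 0.39² + (-0.14)² + 0.11² + 0.30² + (-0.27)² + 0.24² + (-0.80)² + (-0.59)² + 0.91² = 2.2205
With 9 standardized items, total variance = 9. Proportion = 2.2205/9 = 0.2467 → 24.67%.

24.7%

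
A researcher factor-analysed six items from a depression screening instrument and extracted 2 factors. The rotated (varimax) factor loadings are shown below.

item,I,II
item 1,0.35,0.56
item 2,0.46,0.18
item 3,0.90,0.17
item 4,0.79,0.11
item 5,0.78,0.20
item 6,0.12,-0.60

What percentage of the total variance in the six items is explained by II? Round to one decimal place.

13.1%

SS loadings for II = 0.56² + 0.18² + 0.17² + 0.11² + 0.20² + (-0.60)² = 0.7870
With 6 standardized items, total variance = 6. Proportion = 0.7870/6 = 0.1312 → 13.12%.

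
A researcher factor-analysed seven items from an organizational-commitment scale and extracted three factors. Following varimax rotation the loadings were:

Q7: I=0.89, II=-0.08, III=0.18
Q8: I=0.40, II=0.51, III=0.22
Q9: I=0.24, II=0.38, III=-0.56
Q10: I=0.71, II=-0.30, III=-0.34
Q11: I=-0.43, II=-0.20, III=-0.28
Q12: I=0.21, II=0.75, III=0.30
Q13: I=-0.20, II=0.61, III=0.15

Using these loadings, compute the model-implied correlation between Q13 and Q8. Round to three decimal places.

r̂ = Σ λ_i·λ_j across factors = (-0.20)(0.40) + (0.61)(0.51) + (0.15)(0.22)
  = -0.0800 +0.3111 +0.0330 = 0.2641

0.264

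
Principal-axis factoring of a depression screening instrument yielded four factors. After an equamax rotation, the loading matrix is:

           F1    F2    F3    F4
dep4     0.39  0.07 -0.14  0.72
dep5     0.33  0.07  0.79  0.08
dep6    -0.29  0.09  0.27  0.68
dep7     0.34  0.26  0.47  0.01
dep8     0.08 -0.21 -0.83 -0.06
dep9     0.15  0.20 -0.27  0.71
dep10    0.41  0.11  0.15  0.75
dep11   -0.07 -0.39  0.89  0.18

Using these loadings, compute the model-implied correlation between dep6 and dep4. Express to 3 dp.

0.345

r̂ = Σ λ_i·λ_j across factors = (-0.29)(0.39) + (0.09)(0.07) + (0.27)(-0.14) + (0.68)(0.72)
  = -0.1131 +0.0063 -0.0378 +0.4896 = 0.3450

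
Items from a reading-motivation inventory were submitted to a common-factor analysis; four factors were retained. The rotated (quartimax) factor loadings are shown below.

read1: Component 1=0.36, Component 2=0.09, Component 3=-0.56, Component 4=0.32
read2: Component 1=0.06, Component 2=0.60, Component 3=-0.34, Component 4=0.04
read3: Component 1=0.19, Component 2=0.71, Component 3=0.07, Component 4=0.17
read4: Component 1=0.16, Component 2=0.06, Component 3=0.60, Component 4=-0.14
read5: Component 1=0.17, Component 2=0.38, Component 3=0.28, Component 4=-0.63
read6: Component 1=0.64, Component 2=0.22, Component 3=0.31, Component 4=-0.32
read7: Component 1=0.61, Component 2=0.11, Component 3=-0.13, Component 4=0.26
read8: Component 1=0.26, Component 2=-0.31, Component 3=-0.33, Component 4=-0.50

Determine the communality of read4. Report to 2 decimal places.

0.41

h² = 0.16² + 0.06² + 0.60² + (-0.14)² = 0.0256 + 0.0036 + 0.3600 + 0.0196 = 0.4088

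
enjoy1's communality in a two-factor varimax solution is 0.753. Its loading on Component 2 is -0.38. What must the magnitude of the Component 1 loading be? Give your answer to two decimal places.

Under orthogonal rotation h² = Σλ², so λ_Component 1² = h² − (0.1444) = 0.753 − 0.1444 = 0.6086.
|λ| = √0.6086 = 0.7801.

0.78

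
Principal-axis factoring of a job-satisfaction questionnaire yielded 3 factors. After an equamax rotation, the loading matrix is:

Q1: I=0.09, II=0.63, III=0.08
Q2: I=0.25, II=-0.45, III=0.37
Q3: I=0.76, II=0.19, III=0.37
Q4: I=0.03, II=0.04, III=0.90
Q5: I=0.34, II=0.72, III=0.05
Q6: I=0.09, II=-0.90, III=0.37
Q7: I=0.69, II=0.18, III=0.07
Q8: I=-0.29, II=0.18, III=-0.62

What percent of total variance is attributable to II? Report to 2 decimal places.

SS loadings for II = 0.63² + (-0.45)² + 0.19² + 0.04² + 0.72² + (-0.90)² + 0.18² + 0.18² = 2.0303
With 8 standardized items, total variance = 8. Proportion = 2.0303/8 = 0.2538 → 25.38%.

25.38%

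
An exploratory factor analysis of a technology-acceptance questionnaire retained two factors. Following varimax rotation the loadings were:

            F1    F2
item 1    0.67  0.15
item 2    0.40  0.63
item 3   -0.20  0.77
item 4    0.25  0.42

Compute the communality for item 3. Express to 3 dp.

0.633

h² = (-0.20)² + 0.77² = 0.0400 + 0.5929 = 0.6329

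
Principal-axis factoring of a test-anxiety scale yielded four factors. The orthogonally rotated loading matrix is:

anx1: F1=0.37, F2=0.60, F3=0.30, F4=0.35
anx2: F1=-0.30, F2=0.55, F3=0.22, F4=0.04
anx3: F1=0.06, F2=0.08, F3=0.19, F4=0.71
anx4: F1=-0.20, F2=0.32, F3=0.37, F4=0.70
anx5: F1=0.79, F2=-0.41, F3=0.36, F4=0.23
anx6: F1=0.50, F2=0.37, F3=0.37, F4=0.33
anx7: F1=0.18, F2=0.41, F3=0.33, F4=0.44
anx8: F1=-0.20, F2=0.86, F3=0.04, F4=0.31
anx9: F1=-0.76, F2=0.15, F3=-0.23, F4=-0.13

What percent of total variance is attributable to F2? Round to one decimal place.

SS loadings for F2 = 0.60² + 0.55² + 0.08² + 0.32² + (-0.41)² + 0.37² + 0.41² + 0.86² + 0.15² = 2.0065
With 9 standardized items, total variance = 9. Proportion = 2.0065/9 = 0.2229 → 22.29%.

22.3%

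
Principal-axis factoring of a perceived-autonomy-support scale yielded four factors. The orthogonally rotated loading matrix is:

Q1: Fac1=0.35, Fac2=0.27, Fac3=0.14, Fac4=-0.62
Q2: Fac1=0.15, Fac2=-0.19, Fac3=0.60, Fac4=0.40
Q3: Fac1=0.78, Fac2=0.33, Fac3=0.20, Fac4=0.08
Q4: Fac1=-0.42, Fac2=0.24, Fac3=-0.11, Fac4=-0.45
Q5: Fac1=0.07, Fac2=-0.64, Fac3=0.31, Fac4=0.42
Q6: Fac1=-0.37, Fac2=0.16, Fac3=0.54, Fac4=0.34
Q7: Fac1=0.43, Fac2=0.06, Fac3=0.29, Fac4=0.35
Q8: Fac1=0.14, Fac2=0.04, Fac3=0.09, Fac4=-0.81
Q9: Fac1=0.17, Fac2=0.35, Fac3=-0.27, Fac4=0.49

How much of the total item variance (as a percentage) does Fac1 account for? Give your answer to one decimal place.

14.5%

SS loadings for Fac1 = 0.35² + 0.15² + 0.78² + (-0.42)² + 0.07² + (-0.37)² + 0.43² + 0.14² + 0.17² = 1.3050
With 9 standardized items, total variance = 9. Proportion = 1.3050/9 = 0.1450 → 14.50%.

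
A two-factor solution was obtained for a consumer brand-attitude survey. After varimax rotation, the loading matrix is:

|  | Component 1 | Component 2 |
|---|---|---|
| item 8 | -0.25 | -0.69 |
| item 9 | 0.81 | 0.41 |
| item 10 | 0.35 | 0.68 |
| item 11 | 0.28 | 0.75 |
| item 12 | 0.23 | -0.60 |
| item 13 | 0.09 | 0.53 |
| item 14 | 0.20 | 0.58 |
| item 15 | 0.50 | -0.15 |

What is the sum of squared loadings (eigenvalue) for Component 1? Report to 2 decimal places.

SS loadings for Component 1 = (-0.25)² + 0.81² + 0.35² + 0.28² + 0.23² + 0.09² + 0.20² + 0.50² = 0.0625 + 0.6561 + 0.1225 + 0.0784 + 0.0529 + 0.0081 + 0.0400 + 0.2500 = 1.2705

1.27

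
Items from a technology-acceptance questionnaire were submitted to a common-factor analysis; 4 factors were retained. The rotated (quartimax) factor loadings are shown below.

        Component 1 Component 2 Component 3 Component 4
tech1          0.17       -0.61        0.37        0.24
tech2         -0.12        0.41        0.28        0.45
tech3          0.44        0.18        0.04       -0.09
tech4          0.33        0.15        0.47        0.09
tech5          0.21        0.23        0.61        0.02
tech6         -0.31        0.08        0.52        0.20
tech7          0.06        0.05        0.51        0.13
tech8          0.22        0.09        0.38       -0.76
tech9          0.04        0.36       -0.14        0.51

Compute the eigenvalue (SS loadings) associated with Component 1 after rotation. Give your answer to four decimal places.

0.5396

SS loadings for Component 1 = 0.17² + (-0.12)² + 0.44² + 0.33² + 0.21² + (-0.31)² + 0.06² + 0.22² + 0.04² = 0.0289 + 0.0144 + 0.1936 + 0.1089 + 0.0441 + 0.0961 + 0.0036 + 0.0484 + 0.0016 = 0.5396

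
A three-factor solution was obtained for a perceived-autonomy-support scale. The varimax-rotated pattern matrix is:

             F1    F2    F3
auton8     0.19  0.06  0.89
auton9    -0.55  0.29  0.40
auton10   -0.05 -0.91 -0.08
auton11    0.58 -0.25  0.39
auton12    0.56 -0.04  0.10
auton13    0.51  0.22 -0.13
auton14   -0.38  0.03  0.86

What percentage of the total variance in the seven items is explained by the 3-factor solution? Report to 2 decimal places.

Communalities: 0.8318, 0.5466, 0.8370, 0.5510, 0.3252, 0.3254, 0.8849; Σh² = 4.3019.
Total variance with 7 standardized items is 7, so the solution explains 4.3019/7 = 0.6146 = 61.46%.

61.46%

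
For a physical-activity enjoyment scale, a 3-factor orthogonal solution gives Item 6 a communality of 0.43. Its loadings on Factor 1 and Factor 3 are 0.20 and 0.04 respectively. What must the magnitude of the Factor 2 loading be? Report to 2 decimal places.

Under orthogonal rotation h² = Σλ², so λ_Factor 2² = h² − (0.0416) = 0.43 − 0.0416 = 0.3884.
|λ| = √0.3884 = 0.6232.

0.62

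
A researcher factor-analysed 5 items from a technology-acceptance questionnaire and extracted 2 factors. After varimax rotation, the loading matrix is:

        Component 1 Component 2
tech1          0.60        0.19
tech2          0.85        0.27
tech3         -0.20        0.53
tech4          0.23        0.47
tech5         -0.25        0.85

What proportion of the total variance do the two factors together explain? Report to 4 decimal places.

0.5142

SS loadings by factor: 1.2379, 1.3333; total = 2.5712.
Total variance with 5 standardized items is 5, so the solution explains 2.5712/5 = 0.5142.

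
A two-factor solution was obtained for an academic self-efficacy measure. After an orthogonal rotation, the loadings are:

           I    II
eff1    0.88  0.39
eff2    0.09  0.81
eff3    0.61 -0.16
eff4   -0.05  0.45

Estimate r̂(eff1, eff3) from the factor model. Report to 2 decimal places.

0.47

r̂ = Σ λ_i·λ_j across factors = (0.88)(0.61) + (0.39)(-0.16)
  = +0.5368 -0.0624 = 0.4744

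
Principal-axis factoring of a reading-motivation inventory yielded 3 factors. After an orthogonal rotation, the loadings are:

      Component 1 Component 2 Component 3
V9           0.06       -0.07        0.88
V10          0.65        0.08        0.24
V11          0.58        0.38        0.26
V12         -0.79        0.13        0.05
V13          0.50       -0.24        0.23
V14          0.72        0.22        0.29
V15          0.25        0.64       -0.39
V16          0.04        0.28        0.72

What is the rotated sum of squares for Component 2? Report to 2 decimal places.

0.77

SS loadings for Component 2 = (-0.07)² + 0.08² + 0.38² + 0.13² + (-0.24)² + 0.22² + 0.64² + 0.28² = 0.0049 + 0.0064 + 0.1444 + 0.0169 + 0.0576 + 0.0484 + 0.4096 + 0.0784 = 0.7666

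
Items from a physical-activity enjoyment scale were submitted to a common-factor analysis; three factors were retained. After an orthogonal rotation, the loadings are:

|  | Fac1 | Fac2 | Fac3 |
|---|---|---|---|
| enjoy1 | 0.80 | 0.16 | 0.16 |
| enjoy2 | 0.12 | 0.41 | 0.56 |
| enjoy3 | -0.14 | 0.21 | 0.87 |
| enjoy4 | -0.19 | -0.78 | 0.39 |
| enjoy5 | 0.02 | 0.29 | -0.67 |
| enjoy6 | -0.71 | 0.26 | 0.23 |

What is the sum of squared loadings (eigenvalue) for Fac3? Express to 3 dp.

1.750

SS loadings for Fac3 = 0.16² + 0.56² + 0.87² + 0.39² + (-0.67)² + 0.23² = 0.0256 + 0.3136 + 0.7569 + 0.1521 + 0.4489 + 0.0529 = 1.7500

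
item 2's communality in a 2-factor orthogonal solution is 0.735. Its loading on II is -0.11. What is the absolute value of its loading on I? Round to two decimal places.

Under orthogonal rotation h² = Σλ², so λ_I² = h² − (0.0121) = 0.735 − 0.0121 = 0.7229.
|λ| = √0.7229 = 0.8502.

0.85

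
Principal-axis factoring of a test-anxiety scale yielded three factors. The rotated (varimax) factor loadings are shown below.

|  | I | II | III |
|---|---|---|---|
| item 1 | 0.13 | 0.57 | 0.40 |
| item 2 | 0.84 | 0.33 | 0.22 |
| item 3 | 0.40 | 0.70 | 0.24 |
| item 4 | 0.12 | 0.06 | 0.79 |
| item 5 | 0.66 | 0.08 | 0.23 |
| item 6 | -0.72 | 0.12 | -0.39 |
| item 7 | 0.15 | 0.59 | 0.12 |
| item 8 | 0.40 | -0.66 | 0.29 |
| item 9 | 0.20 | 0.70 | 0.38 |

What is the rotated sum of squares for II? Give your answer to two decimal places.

SS loadings for II = 0.57² + 0.33² + 0.70² + 0.06² + 0.08² + 0.12² + 0.59² + (-0.66)² + 0.70² = 0.3249 + 0.1089 + 0.4900 + 0.0036 + 0.0064 + 0.0144 + 0.3481 + 0.4356 + 0.4900 = 2.2219

2.22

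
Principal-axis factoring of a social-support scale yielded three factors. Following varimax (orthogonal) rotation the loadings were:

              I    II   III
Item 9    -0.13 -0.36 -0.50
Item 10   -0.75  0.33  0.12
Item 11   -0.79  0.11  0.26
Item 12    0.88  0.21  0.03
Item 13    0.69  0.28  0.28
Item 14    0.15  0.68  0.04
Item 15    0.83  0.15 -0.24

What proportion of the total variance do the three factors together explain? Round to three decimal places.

SS loadings by factor: 3.1654, 0.8580, 0.4705; total = 4.4939.
Total variance with 7 standardized items is 7, so the solution explains 4.4939/7 = 0.6420.

0.642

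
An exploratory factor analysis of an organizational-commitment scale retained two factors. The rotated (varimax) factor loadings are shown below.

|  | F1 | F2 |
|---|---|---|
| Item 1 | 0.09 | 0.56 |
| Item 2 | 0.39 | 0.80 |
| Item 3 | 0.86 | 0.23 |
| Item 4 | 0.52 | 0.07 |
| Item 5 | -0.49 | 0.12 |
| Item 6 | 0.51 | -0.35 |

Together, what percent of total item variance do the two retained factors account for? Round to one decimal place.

47.0%

SS loadings by factor: 1.6704, 1.1483; total = 2.8187.
Total variance with 6 standardized items is 6, so the solution explains 2.8187/6 = 0.4698 = 46.98%.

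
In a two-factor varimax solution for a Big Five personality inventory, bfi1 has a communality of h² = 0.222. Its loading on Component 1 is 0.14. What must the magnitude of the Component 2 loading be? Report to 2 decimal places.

0.45

Under orthogonal rotation h² = Σλ², so λ_Component 2² = h² − (0.0196) = 0.222 − 0.0196 = 0.2024.
|λ| = √0.2024 = 0.4499.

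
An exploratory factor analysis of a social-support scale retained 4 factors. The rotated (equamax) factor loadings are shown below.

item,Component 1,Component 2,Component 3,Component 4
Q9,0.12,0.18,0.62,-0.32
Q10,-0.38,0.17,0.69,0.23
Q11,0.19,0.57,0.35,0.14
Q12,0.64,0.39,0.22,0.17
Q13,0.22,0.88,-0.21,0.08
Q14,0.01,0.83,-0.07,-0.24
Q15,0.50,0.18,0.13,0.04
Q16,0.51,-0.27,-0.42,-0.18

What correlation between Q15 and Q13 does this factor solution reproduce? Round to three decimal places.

r̂ = Σ λ_i·λ_j across factors = (0.50)(0.22) + (0.18)(0.88) + (0.13)(-0.21) + (0.04)(0.08)
  = +0.1100 +0.1584 -0.0273 +0.0032 = 0.2443

0.244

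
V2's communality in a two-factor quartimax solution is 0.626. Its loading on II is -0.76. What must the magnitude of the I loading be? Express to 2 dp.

Under orthogonal rotation h² = Σλ², so λ_I² = h² − (0.5776) = 0.626 − 0.5776 = 0.0484.
|λ| = √0.0484 = 0.2200.

0.22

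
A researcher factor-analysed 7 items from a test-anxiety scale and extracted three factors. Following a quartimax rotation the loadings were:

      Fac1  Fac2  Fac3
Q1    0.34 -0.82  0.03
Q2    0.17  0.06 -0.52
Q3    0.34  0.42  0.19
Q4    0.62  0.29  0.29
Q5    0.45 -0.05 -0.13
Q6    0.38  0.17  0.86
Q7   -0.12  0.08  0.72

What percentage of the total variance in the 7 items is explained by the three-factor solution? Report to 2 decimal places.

Communalities: 0.7889, 0.3029, 0.3281, 0.5526, 0.2219, 0.9129, 0.5392; Σh² = 3.6465.
Total variance with 7 standardized items is 7, so the solution explains 3.6465/7 = 0.5209 = 52.09%.

52.09%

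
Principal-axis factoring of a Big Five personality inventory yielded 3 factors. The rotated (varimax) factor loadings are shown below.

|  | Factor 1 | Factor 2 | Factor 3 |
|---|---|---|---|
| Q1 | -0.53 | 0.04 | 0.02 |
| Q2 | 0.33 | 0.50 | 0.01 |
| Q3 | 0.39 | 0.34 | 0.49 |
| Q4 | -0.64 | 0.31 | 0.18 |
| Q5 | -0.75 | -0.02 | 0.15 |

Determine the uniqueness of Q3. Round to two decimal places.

0.49

h² = 0.39² + 0.34² + 0.49² = 0.1521 + 0.1156 + 0.2401 = 0.5078
Uniqueness u² = 1 − h² = 1 − 0.5078 = 0.4922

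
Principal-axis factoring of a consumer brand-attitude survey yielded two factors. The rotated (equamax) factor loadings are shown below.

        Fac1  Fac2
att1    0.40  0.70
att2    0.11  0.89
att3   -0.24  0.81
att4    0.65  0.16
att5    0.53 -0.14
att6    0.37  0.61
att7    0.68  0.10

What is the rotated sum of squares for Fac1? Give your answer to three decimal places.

1.532

SS loadings for Fac1 = 0.40² + 0.11² + (-0.24)² + 0.65² + 0.53² + 0.37² + 0.68² = 0.1600 + 0.0121 + 0.0576 + 0.4225 + 0.2809 + 0.1369 + 0.4624 = 1.5324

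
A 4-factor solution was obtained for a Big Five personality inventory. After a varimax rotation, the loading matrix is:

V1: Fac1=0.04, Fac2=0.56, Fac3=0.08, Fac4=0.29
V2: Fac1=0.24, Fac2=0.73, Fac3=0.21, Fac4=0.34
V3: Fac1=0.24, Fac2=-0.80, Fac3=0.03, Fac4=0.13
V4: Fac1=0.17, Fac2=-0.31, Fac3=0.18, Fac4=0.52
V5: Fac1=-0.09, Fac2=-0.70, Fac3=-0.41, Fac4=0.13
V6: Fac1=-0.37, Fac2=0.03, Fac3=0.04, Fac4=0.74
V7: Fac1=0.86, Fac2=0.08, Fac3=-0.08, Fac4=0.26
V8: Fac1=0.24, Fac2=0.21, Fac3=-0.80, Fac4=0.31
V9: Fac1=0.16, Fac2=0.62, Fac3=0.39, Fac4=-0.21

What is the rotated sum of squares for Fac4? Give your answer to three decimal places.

1.259

SS loadings for Fac4 = 0.29² + 0.34² + 0.13² + 0.52² + 0.13² + 0.74² + 0.26² + 0.31² + (-0.21)² = 0.0841 + 0.1156 + 0.0169 + 0.2704 + 0.0169 + 0.5476 + 0.0676 + 0.0961 + 0.0441 = 1.2593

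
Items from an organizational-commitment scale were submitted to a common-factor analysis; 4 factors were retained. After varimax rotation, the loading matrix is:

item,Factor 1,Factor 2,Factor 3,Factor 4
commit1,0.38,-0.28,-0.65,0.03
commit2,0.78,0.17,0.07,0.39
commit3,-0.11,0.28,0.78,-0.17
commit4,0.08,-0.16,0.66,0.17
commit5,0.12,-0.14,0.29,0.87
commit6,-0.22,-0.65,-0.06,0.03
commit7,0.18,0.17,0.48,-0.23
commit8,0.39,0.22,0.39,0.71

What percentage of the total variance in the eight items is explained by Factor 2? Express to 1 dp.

SS loadings for Factor 2 = (-0.28)² + 0.17² + 0.28² + (-0.16)² + (-0.14)² + (-0.65)² + 0.17² + 0.22² = 0.7307
With 8 standardized items, total variance = 8. Proportion = 0.7307/8 = 0.0913 → 9.13%.

9.1%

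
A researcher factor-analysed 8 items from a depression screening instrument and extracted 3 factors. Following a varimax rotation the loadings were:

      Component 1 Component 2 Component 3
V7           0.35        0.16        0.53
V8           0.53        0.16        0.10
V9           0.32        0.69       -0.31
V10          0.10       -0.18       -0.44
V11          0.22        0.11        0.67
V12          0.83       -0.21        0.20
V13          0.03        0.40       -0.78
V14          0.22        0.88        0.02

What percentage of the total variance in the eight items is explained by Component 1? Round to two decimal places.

SS loadings for Component 1 = 0.35² + 0.53² + 0.32² + 0.10² + 0.22² + 0.83² + 0.03² + 0.22² = 1.3024
With 8 standardized items, total variance = 8. Proportion = 1.3024/8 = 0.1628 → 16.28%.

16.28%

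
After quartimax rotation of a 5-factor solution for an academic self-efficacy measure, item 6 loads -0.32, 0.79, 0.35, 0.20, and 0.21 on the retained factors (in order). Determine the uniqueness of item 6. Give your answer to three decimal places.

h² = (-0.32)² + 0.79² + 0.35² + 0.20² + 0.21² = 0.1024 + 0.6241 + 0.1225 + 0.0400 + 0.0441 = 0.9331
Uniqueness u² = 1 − h² = 1 − 0.9331 = 0.0669

0.067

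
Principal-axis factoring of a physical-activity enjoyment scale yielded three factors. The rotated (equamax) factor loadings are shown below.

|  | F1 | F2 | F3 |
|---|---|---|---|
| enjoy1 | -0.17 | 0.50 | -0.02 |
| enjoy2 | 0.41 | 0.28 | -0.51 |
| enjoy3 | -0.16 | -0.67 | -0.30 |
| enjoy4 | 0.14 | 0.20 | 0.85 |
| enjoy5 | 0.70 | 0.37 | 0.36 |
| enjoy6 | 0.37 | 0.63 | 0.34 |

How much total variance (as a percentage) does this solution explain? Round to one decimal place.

59.0%

Communalities: 0.2793, 0.5066, 0.5645, 0.7821, 0.7565, 0.6494; Σh² = 3.5384.
Total variance with 6 standardized items is 6, so the solution explains 3.5384/6 = 0.5897 = 58.97%.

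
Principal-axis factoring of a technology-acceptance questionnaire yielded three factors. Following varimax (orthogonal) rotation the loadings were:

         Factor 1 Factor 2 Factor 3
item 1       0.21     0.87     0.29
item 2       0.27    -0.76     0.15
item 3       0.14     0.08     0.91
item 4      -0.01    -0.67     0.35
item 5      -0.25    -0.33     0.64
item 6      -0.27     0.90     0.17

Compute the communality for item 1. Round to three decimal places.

h² = 0.21² + 0.87² + 0.29² = 0.0441 + 0.7569 + 0.0841 = 0.8851

0.885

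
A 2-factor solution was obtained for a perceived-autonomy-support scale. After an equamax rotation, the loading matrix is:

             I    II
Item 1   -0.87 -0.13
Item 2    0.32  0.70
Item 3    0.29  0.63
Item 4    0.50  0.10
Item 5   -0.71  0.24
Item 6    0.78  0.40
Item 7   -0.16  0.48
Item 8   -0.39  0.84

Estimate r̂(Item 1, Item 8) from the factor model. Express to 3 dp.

0.230

r̂ = Σ λ_i·λ_j across factors = (-0.87)(-0.39) + (-0.13)(0.84)
  = +0.3393 -0.1092 = 0.2301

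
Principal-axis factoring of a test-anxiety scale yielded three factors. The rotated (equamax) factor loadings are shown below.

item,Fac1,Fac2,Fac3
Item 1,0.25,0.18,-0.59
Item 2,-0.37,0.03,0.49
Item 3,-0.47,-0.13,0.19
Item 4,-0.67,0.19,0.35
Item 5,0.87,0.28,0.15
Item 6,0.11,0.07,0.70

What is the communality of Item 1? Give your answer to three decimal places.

0.443

h² = 0.25² + 0.18² + (-0.59)² = 0.0625 + 0.0324 + 0.3481 = 0.4430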